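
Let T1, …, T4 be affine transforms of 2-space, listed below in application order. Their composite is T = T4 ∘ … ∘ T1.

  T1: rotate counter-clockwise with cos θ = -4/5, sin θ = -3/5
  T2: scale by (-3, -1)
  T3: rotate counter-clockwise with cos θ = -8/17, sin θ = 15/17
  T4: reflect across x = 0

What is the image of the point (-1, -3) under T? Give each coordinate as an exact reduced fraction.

T1 rotate counter-clockwise with cos θ = -4/5, sin θ = -3/5: (-1, -3) → (-1, 3)
T2 scale by (-3, -1): (-1, 3) → (3, -3)
T3 rotate counter-clockwise with cos θ = -8/17, sin θ = 15/17: (3, -3) → (21/17, 69/17)
T4 reflect across x = 0: (21/17, 69/17) → (-21/17, 69/17)

T(p) = (-21/17, 69/17)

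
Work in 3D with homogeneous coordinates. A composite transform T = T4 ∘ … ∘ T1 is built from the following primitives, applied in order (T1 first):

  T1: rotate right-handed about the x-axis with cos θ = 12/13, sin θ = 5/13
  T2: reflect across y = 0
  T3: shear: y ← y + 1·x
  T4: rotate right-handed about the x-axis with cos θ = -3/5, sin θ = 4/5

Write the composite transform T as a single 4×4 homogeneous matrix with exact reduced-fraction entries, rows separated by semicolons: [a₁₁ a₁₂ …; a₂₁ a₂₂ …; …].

T = [1 0 0 0; -3/5 16/65 -63/65 0; 4/5 -63/65 -16/65 0; 0 0 0 1]

T1 = [1 0 0 0; 0 12/13 -5/13 0; 0 5/13 12/13 0; 0 0 0 1]
T2·T1 = [1 0 0 0; 0 -12/13 5/13 0; 0 5/13 12/13 0; 0 0 0 1]
T3·…·T1 = [1 0 0 0; 1 -12/13 5/13 0; 0 5/13 12/13 0; 0 0 0 1]
T4·…·T1 = [1 0 0 0; -3/5 16/65 -63/65 0; 4/5 -63/65 -16/65 0; 0 0 0 1]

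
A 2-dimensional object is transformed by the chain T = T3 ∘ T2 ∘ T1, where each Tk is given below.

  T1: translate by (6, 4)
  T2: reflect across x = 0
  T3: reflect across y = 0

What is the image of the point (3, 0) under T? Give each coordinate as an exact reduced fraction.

T1 translate by (6, 4): (3, 0) → (9, 4)
T2 reflect across x = 0: (9, 4) → (-9, 4)
T3 reflect across y = 0: (-9, 4) → (-9, -4)

T(p) = (-9, -4)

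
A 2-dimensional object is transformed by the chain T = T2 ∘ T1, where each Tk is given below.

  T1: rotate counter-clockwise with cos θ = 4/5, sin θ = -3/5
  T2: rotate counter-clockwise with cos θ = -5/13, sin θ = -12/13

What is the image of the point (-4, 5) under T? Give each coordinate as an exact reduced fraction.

T1 rotate counter-clockwise with cos θ = 4/5, sin θ = -3/5: (-4, 5) → (-1/5, 32/5)
T2 rotate counter-clockwise with cos θ = -5/13, sin θ = -12/13: (-1/5, 32/5) → (389/65, -148/65)

T(p) = (389/65, -148/65)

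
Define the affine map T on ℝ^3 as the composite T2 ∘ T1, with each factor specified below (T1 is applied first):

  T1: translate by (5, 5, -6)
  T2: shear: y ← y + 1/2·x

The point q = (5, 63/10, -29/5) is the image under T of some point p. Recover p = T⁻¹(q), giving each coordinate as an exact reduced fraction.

p = (0, -6/5, 1/5)

T1 = [1 0 0 5; 0 1 0 5; 0 0 1 -6; 0 0 0 1]
T2·T1 = [1 0 0 5; 1/2 1 0 15/2; 0 0 1 -6; 0 0 0 1]
det M = 1; M⁻¹ = [1 0 0 -5; -1/2 1 0 -5; 0 0 1 6; 0 0 0 1]
M⁻¹ · (5, 63/10, -29/5)ᵀ = (0, -6/5, 1/5)ᵀ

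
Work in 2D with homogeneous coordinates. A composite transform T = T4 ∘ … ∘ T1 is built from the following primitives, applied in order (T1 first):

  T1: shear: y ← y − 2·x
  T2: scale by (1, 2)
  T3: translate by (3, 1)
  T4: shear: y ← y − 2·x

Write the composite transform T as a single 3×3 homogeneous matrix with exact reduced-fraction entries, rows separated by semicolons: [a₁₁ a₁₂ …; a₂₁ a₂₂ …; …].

T1 = [1 0 0; -2 1 0; 0 0 1]
T2·T1 = [1 0 0; -4 2 0; 0 0 1]
T3·…·T1 = [1 0 3; -4 2 1; 0 0 1]
T4·…·T1 = [1 0 3; -6 2 -5; 0 0 1]

T = [1 0 3; -6 2 -5; 0 0 1]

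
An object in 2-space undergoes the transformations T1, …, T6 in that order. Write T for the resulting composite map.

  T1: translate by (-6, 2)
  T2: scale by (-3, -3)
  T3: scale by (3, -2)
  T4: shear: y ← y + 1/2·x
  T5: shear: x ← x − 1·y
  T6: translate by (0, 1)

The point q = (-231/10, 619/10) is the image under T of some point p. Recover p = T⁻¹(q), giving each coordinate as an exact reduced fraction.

T1 = [1 0 -6; 0 1 2; 0 0 1]
T2·T1 = [-3 0 18; 0 -3 -6; 0 0 1]
T3·…·T1 = [-9 0 54; 0 6 12; 0 0 1]
T4·…·T1 = [-9 0 54; -9/2 6 39; 0 0 1]
T5·…·T1 = [-9/2 -6 15; -9/2 6 39; 0 0 1]
T6·…·T1 = [-9/2 -6 15; -9/2 6 40; 0 0 1]
det M = -54; M⁻¹ = [-1/9 -1/9 55/9; -1/12 1/12 -25/12; 0 0 1]
M⁻¹ · (-231/10, 619/10)ᵀ = (9/5, 5)ᵀ

p = (9/5, 5)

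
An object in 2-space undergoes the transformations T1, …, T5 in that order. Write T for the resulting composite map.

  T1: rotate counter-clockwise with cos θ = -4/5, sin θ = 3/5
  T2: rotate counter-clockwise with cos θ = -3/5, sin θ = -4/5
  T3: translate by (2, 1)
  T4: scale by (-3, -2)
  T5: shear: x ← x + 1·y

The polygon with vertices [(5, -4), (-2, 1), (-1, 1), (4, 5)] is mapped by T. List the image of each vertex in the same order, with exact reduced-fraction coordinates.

T1 rotate counter-clockwise with cos θ = -4/5, sin θ = 3/5: (5, -4) → (-8/5, 31/5); (-2, 1) → (1, -2); (-1, 1) → (1/5, -7/5); (4, 5) → (-31/5, -8/5)
T2 rotate counter-clockwise with cos θ = -3/5, sin θ = -4/5: (-8/5, 31/5) → (148/25, -61/25); (1, -2) → (-11/5, 2/5); (1/5, -7/5) → (-31/25, 17/25); (-31/5, -8/5) → (61/25, 148/25)
T3 translate by (2, 1): (148/25, -61/25) → (198/25, -36/25); (-11/5, 2/5) → (-1/5, 7/5); (-31/25, 17/25) → (19/25, 42/25); (61/25, 148/25) → (111/25, 173/25)
T4 scale by (-3, -2): (198/25, -36/25) → (-594/25, 72/25); (-1/5, 7/5) → (3/5, -14/5); (19/25, 42/25) → (-57/25, -84/25); (111/25, 173/25) → (-333/25, -346/25)
T5 shear: x ← x + 1·y: (-594/25, 72/25) → (-522/25, 72/25); (3/5, -14/5) → (-11/5, -14/5); (-57/25, -84/25) → (-141/25, -84/25); (-333/25, -346/25) → (-679/25, -346/25)

image vertices: (-522/25, 72/25), (-11/5, -14/5), (-141/25, -84/25), (-679/25, -346/25)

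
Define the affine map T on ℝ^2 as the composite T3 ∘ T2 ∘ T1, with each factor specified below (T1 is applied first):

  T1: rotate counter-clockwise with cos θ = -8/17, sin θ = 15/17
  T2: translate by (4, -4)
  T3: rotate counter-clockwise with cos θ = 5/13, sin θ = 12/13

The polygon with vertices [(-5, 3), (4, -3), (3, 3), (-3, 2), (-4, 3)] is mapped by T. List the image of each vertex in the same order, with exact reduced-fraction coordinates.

image vertices: (2319/221, -79/221), (213/221, 1052/221), (43/17, -19/17), (1858/221, 99/221), (2099/221, -100/221)

T1 rotate counter-clockwise with cos θ = -8/17, sin θ = 15/17: (-5, 3) → (-5/17, -99/17); (4, -3) → (13/17, 84/17); (3, 3) → (-69/17, 21/17); (-3, 2) → (-6/17, -61/17); (-4, 3) → (-13/17, -84/17)
T2 translate by (4, -4): (-5/17, -99/17) → (63/17, -167/17); (13/17, 84/17) → (81/17, 16/17); (-69/17, 21/17) → (-1/17, -47/17); (-6/17, -61/17) → (62/17, -129/17); (-13/17, -84/17) → (55/17, -152/17)
T3 rotate counter-clockwise with cos θ = 5/13, sin θ = 12/13: (63/17, -167/17) → (2319/221, -79/221); (81/17, 16/17) → (213/221, 1052/221); (-1/17, -47/17) → (43/17, -19/17); (62/17, -129/17) → (1858/221, 99/221); (55/17, -152/17) → (2099/221, -100/221)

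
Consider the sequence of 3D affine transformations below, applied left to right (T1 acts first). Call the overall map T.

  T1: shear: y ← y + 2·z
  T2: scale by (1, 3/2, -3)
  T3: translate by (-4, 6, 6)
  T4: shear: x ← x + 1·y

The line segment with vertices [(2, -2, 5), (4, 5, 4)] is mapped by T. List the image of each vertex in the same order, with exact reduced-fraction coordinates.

T1 shear: y ← y + 2·z: (2, -2, 5) → (2, 8, 5); (4, 5, 4) → (4, 13, 4)
T2 scale by (1, 3/2, -3): (2, 8, 5) → (2, 12, -15); (4, 13, 4) → (4, 39/2, -12)
T3 translate by (-4, 6, 6): (2, 12, -15) → (-2, 18, -9); (4, 39/2, -12) → (0, 51/2, -6)
T4 shear: x ← x + 1·y: (-2, 18, -9) → (16, 18, -9); (0, 51/2, -6) → (51/2, 51/2, -6)

image vertices: (16, 18, -9), (51/2, 51/2, -6)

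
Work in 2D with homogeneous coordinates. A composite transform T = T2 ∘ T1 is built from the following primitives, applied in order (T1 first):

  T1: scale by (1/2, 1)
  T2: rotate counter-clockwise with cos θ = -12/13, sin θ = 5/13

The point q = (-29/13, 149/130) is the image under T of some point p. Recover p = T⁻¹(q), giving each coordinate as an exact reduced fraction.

T1 = [1/2 0 0; 0 1 0; 0 0 1]
T2·T1 = [-6/13 -5/13 0; 5/26 -12/13 0; 0 0 1]
det M = 1/2; M⁻¹ = [-24/13 10/13 0; -5/13 -12/13 0; 0 0 1]
M⁻¹ · (-29/13, 149/130)ᵀ = (5, -1/5)ᵀ

p = (5, -1/5)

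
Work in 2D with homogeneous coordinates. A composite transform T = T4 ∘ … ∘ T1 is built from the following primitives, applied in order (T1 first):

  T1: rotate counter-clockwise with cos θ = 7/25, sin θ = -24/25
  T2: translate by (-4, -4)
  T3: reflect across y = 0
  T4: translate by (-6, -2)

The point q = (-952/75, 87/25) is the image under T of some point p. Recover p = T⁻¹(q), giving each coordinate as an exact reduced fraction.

p = (2/3, -3)

T1 = [7/25 24/25 0; -24/25 7/25 0; 0 0 1]
T2·T1 = [7/25 24/25 -4; -24/25 7/25 -4; 0 0 1]
T3·…·T1 = [7/25 24/25 -4; 24/25 -7/25 4; 0 0 1]
T4·…·T1 = [7/25 24/25 -10; 24/25 -7/25 2; 0 0 1]
det M = -1; M⁻¹ = [7/25 24/25 22/25; 24/25 -7/25 254/25; 0 0 1]
M⁻¹ · (-952/75, 87/25)ᵀ = (2/3, -3)ᵀ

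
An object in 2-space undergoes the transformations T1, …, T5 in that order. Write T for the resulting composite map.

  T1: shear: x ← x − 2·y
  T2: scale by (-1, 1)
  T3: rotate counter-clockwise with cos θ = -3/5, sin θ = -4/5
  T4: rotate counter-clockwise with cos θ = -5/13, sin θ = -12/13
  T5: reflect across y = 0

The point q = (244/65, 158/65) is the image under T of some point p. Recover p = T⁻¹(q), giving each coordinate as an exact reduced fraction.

p = (0, -2)

T1 = [1 -2 0; 0 1 0; 0 0 1]
T2·T1 = [-1 2 0; 0 1 0; 0 0 1]
T3·…·T1 = [3/5 -2/5 0; 4/5 -11/5 0; 0 0 1]
T4·…·T1 = [33/65 -122/65 0; -56/65 79/65 0; 0 0 1]
T5·…·T1 = [33/65 -122/65 0; 56/65 -79/65 0; 0 0 1]
det M = 1; M⁻¹ = [-79/65 122/65 0; -56/65 33/65 0; 0 0 1]
M⁻¹ · (244/65, 158/65)ᵀ = (0, -2)ᵀ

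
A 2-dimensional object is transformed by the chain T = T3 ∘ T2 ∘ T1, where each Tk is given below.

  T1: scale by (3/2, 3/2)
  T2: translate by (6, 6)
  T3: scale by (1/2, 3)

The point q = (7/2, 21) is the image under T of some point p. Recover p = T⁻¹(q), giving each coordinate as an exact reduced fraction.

p = (2/3, 2/3)

T1 = [3/2 0 0; 0 3/2 0; 0 0 1]
T2·T1 = [3/2 0 6; 0 3/2 6; 0 0 1]
T3·…·T1 = [3/4 0 3; 0 9/2 18; 0 0 1]
det M = 27/8; M⁻¹ = [4/3 0 -4; 0 2/9 -4; 0 0 1]
M⁻¹ · (7/2, 21)ᵀ = (2/3, 2/3)ᵀ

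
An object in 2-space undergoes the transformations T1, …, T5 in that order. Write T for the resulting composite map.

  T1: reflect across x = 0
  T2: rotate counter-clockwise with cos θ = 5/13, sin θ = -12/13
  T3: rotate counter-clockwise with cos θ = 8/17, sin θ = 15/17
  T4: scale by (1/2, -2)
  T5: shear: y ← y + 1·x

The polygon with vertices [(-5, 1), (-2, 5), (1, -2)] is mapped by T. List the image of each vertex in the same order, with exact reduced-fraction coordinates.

T1 reflect across x = 0: (-5, 1) → (5, 1); (-2, 5) → (2, 5); (1, -2) → (-1, -2)
T2 rotate counter-clockwise with cos θ = 5/13, sin θ = -12/13: (5, 1) → (37/13, -55/13); (2, 5) → (70/13, 1/13); (-1, -2) → (-29/13, 2/13)
T3 rotate counter-clockwise with cos θ = 8/17, sin θ = 15/17: (37/13, -55/13) → (1121/221, 115/221); (70/13, 1/13) → (545/221, 1058/221); (-29/13, 2/13) → (-262/221, -419/221)
T4 scale by (1/2, -2): (1121/221, 115/221) → (1121/442, -230/221); (545/221, 1058/221) → (545/442, -2116/221); (-262/221, -419/221) → (-131/221, 838/221)
T5 shear: y ← y + 1·x: (1121/442, -230/221) → (1121/442, 661/442); (545/442, -2116/221) → (545/442, -3687/442); (-131/221, 838/221) → (-131/221, 707/221)

image vertices: (1121/442, 661/442), (545/442, -3687/442), (-131/221, 707/221)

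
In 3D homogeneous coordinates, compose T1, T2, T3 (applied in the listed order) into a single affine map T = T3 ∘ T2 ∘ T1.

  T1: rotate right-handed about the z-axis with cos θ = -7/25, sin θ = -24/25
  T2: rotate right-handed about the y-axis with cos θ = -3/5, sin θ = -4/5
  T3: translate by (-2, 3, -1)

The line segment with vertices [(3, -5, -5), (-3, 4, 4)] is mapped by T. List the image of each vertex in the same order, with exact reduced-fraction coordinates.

image vertices: (673/125, 38/25, -314/125), (-1001/125, 119/25, 43/125)

T1 rotate right-handed about the z-axis with cos θ = -7/25, sin θ = -24/25: (3, -5, -5) → (-141/25, -37/25, -5); (-3, 4, 4) → (117/25, 44/25, 4)
T2 rotate right-handed about the y-axis with cos θ = -3/5, sin θ = -4/5: (-141/25, -37/25, -5) → (923/125, -37/25, -189/125); (117/25, 44/25, 4) → (-751/125, 44/25, 168/125)
T3 translate by (-2, 3, -1): (923/125, -37/25, -189/125) → (673/125, 38/25, -314/125); (-751/125, 44/25, 168/125) → (-1001/125, 119/25, 43/125)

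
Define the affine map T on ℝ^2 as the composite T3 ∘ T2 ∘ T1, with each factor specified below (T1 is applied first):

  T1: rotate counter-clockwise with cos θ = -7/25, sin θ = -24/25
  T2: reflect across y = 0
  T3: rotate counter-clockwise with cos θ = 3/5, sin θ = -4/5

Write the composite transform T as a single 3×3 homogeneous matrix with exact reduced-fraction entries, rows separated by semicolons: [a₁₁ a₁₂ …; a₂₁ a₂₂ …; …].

T = [3/5 4/5 0; 4/5 -3/5 0; 0 0 1]

T1 = [-7/25 24/25 0; -24/25 -7/25 0; 0 0 1]
T2·T1 = [-7/25 24/25 0; 24/25 7/25 0; 0 0 1]
T3·…·T1 = [3/5 4/5 0; 4/5 -3/5 0; 0 0 1]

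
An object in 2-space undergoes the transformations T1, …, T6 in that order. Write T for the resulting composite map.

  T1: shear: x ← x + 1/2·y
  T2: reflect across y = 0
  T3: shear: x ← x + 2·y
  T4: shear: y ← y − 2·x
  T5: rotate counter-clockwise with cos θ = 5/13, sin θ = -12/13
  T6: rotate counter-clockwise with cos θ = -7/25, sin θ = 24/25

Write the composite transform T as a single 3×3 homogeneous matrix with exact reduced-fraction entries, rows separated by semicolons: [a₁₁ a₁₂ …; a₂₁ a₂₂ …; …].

T = [661/325 -63/26 0; -302/325 8/13 0; 0 0 1]

T1 = [1 1/2 0; 0 1 0; 0 0 1]
T2·T1 = [1 1/2 0; 0 -1 0; 0 0 1]
T3·…·T1 = [1 -3/2 0; 0 -1 0; 0 0 1]
T4·…·T1 = [1 -3/2 0; -2 2 0; 0 0 1]
T5·…·T1 = [-19/13 33/26 0; -22/13 28/13 0; 0 0 1]
T6·…·T1 = [661/325 -63/26 0; -302/325 8/13 0; 0 0 1]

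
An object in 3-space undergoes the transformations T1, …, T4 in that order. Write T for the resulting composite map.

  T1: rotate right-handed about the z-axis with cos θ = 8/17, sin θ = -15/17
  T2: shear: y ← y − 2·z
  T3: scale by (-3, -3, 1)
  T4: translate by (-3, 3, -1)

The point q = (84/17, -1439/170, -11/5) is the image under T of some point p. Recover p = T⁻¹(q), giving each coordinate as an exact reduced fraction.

T1 = [8/17 15/17 0 0; -15/17 8/17 0 0; 0 0 1 0; 0 0 0 1]
T2·T1 = [8/17 15/17 0 0; -15/17 8/17 -2 0; 0 0 1 0; 0 0 0 1]
T3·…·T1 = [-24/17 -45/17 0 0; 45/17 -24/17 6 0; 0 0 1 0; 0 0 0 1]
T4·…·T1 = [-24/17 -45/17 0 -3; 45/17 -24/17 6 3; 0 0 1 -1; 0 0 0 1]
det M = 9; M⁻¹ = [-8/51 5/17 -30/17 -53/17; -5/17 -8/51 16/17 9/17; 0 0 1 1; 0 0 0 1]
M⁻¹ · (84/17, -1439/170, -11/5)ᵀ = (-5/2, -5/3, -6/5)ᵀ

p = (-5/2, -5/3, -6/5)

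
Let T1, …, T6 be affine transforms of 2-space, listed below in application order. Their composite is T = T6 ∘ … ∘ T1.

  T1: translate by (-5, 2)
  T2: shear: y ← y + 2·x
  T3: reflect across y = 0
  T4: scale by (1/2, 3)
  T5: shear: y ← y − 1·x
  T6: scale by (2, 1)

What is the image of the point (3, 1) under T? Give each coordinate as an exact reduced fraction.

T(p) = (-2, 4)

T1 translate by (-5, 2): (3, 1) → (-2, 3)
T2 shear: y ← y + 2·x: (-2, 3) → (-2, -1)
T3 reflect across y = 0: (-2, -1) → (-2, 1)
T4 scale by (1/2, 3): (-2, 1) → (-1, 3)
T5 shear: y ← y − 1·x: (-1, 3) → (-1, 4)
T6 scale by (2, 1): (-1, 4) → (-2, 4)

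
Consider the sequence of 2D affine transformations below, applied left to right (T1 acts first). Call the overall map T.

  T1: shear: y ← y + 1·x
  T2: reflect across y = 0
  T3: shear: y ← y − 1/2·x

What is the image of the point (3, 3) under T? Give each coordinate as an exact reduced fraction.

T(p) = (3, -15/2)

T1 shear: y ← y + 1·x: (3, 3) → (3, 6)
T2 reflect across y = 0: (3, 6) → (3, -6)
T3 shear: y ← y − 1/2·x: (3, -6) → (3, -15/2)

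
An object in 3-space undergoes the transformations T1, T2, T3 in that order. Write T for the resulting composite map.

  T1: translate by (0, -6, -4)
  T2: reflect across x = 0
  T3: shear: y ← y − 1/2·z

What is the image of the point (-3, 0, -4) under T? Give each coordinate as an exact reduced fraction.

T(p) = (3, -2, -8)

T1 translate by (0, -6, -4): (-3, 0, -4) → (-3, -6, -8)
T2 reflect across x = 0: (-3, -6, -8) → (3, -6, -8)
T3 shear: y ← y − 1/2·z: (3, -6, -8) → (3, -2, -8)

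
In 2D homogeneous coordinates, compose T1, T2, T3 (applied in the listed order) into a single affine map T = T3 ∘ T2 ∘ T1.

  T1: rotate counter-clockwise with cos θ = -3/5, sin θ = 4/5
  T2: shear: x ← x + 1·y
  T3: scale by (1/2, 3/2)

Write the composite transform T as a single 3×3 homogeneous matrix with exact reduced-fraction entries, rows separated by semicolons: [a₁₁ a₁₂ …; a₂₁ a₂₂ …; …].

T1 = [-3/5 -4/5 0; 4/5 -3/5 0; 0 0 1]
T2·T1 = [1/5 -7/5 0; 4/5 -3/5 0; 0 0 1]
T3·…·T1 = [1/10 -7/10 0; 6/5 -9/10 0; 0 0 1]

T = [1/10 -7/10 0; 6/5 -9/10 0; 0 0 1]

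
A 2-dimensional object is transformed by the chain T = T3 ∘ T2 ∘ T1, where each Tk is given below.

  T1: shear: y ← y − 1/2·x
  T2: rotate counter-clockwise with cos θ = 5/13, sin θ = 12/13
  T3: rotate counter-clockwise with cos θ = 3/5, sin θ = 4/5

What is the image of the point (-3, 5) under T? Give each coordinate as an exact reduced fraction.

T1 shear: y ← y − 1/2·x: (-3, 5) → (-3, 13/2)
T2 rotate counter-clockwise with cos θ = 5/13, sin θ = 12/13: (-3, 13/2) → (-93/13, -7/26)
T3 rotate counter-clockwise with cos θ = 3/5, sin θ = 4/5: (-93/13, -7/26) → (-53/13, -153/26)

T(p) = (-53/13, -153/26)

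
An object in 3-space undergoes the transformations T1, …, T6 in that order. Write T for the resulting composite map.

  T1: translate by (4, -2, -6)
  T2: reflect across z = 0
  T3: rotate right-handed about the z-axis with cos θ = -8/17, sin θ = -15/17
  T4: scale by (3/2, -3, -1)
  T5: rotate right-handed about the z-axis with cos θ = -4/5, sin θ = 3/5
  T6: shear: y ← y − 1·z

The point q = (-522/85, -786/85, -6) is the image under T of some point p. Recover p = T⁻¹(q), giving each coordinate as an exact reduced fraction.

T1 = [1 0 0 4; 0 1 0 -2; 0 0 1 -6; 0 0 0 1]
T2·T1 = [1 0 0 4; 0 1 0 -2; 0 0 -1 6; 0 0 0 1]
T3·…·T1 = [-8/17 15/17 0 -62/17; -15/17 -8/17 0 -44/17; 0 0 -1 6; 0 0 0 1]
T4·…·T1 = [-12/17 45/34 0 -93/17; 45/17 24/17 0 132/17; 0 0 1 -6; 0 0 0 1]
T5·…·T1 = [-87/85 -162/85 0 -24/85; -216/85 -57/170 0 -807/85; 0 0 1 -6; 0 0 0 1]
T6·…·T1 = [-87/85 -162/85 0 -24/85; -216/85 -57/170 -1 -297/85; 0 0 1 -6; 0 0 0 1]
det M = -9/2; M⁻¹ = [19/255 -36/85 -36/85 -4; -48/85 58/255 58/255 2; 0 0 1 6; 0 0 0 1]
M⁻¹ · (-522/85, -786/85, -6)ᵀ = (2, 2, 0)ᵀ

p = (2, 2, 0)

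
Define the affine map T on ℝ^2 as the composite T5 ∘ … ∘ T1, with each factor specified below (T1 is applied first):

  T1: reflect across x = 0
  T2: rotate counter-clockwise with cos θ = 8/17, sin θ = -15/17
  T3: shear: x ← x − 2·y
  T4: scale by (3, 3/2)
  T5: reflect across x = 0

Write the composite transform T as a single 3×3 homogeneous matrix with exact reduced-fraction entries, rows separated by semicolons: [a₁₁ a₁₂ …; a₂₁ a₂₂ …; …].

T1 = [-1 0 0; 0 1 0; 0 0 1]
T2·T1 = [-8/17 15/17 0; 15/17 8/17 0; 0 0 1]
T3·…·T1 = [-38/17 -1/17 0; 15/17 8/17 0; 0 0 1]
T4·…·T1 = [-114/17 -3/17 0; 45/34 12/17 0; 0 0 1]
T5·…·T1 = [114/17 3/17 0; 45/34 12/17 0; 0 0 1]

T = [114/17 3/17 0; 45/34 12/17 0; 0 0 1]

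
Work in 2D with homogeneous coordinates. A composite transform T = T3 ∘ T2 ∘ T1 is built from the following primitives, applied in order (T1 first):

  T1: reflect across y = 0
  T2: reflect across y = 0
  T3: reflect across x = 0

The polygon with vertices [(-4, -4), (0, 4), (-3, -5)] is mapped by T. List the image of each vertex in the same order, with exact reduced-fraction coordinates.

image vertices: (4, -4), (0, 4), (3, -5)

T1 reflect across y = 0: (-4, -4) → (-4, 4); (0, 4) → (0, -4); (-3, -5) → (-3, 5)
T2 reflect across y = 0: (-4, 4) → (-4, -4); (0, -4) → (0, 4); (-3, 5) → (-3, -5)
T3 reflect across x = 0: (-4, -4) → (4, -4); (0, 4) → (0, 4); (-3, -5) → (3, -5)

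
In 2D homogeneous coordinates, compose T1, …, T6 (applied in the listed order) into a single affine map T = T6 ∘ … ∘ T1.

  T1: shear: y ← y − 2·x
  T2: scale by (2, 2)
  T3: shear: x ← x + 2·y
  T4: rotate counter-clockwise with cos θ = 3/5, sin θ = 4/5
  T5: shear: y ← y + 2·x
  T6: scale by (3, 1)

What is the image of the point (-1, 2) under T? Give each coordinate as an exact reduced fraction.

T1 shear: y ← y − 2·x: (-1, 2) → (-1, 4)
T2 scale by (2, 2): (-1, 4) → (-2, 8)
T3 shear: x ← x + 2·y: (-2, 8) → (14, 8)
T4 rotate counter-clockwise with cos θ = 3/5, sin θ = 4/5: (14, 8) → (2, 16)
T5 shear: y ← y + 2·x: (2, 16) → (2, 20)
T6 scale by (3, 1): (2, 20) → (6, 20)

T(p) = (6, 20)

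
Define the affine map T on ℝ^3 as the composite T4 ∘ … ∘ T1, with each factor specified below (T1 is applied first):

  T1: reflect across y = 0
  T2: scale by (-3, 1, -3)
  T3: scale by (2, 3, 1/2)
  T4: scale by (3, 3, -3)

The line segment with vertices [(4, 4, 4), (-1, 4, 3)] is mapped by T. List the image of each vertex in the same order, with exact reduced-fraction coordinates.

T1 reflect across y = 0: (4, 4, 4) → (4, -4, 4); (-1, 4, 3) → (-1, -4, 3)
T2 scale by (-3, 1, -3): (4, -4, 4) → (-12, -4, -12); (-1, -4, 3) → (3, -4, -9)
T3 scale by (2, 3, 1/2): (-12, -4, -12) → (-24, -12, -6); (3, -4, -9) → (6, -12, -9/2)
T4 scale by (3, 3, -3): (-24, -12, -6) → (-72, -36, 18); (6, -12, -9/2) → (18, -36, 27/2)

image vertices: (-72, -36, 18), (18, -36, 27/2)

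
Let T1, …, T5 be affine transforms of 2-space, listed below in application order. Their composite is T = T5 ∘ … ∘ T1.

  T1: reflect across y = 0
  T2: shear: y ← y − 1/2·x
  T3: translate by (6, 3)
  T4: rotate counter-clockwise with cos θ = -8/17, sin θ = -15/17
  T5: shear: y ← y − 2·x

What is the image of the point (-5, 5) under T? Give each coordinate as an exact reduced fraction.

T1 reflect across y = 0: (-5, 5) → (-5, -5)
T2 shear: y ← y − 1/2·x: (-5, -5) → (-5, -5/2)
T3 translate by (6, 3): (-5, -5/2) → (1, 1/2)
T4 rotate counter-clockwise with cos θ = -8/17, sin θ = -15/17: (1, 1/2) → (-1/34, -19/17)
T5 shear: y ← y − 2·x: (-1/34, -19/17) → (-1/34, -18/17)

T(p) = (-1/34, -18/17)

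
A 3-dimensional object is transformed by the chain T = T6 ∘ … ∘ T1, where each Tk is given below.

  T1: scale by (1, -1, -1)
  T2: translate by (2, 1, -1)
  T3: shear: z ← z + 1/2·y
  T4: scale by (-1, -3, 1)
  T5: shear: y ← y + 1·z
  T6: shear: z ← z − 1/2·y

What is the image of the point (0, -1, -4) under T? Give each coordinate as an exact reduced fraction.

T1 scale by (1, -1, -1): (0, -1, -4) → (0, 1, 4)
T2 translate by (2, 1, -1): (0, 1, 4) → (2, 2, 3)
T3 shear: z ← z + 1/2·y: (2, 2, 3) → (2, 2, 4)
T4 scale by (-1, -3, 1): (2, 2, 4) → (-2, -6, 4)
T5 shear: y ← y + 1·z: (-2, -6, 4) → (-2, -2, 4)
T6 shear: z ← z − 1/2·y: (-2, -2, 4) → (-2, -2, 5)

T(p) = (-2, -2, 5)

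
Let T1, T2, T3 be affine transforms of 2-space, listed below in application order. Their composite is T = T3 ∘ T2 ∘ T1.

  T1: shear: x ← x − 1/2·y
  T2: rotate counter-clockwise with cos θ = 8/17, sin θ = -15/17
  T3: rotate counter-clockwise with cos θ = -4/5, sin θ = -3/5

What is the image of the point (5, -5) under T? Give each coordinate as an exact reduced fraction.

T(p) = (-159/34, 131/17)

T1 shear: x ← x − 1/2·y: (5, -5) → (15/2, -5)
T2 rotate counter-clockwise with cos θ = 8/17, sin θ = -15/17: (15/2, -5) → (-15/17, -305/34)
T3 rotate counter-clockwise with cos θ = -4/5, sin θ = -3/5: (-15/17, -305/34) → (-159/34, 131/17)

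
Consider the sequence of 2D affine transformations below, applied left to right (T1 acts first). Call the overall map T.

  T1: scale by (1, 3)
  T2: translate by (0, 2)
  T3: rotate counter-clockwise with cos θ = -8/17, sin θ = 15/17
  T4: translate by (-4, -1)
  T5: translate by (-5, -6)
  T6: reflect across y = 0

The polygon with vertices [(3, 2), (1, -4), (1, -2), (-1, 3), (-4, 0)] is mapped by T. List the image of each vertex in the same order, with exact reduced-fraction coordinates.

image vertices: (-297/17, 138/17), (-11/17, 24/17), (-101/17, 72/17), (-310/17, 222/17), (-151/17, 195/17)

T1 scale by (1, 3): (3, 2) → (3, 6); (1, -4) → (1, -12); (1, -2) → (1, -6); (-1, 3) → (-1, 9); (-4, 0) → (-4, 0)
T2 translate by (0, 2): (3, 6) → (3, 8); (1, -12) → (1, -10); (1, -6) → (1, -4); (-1, 9) → (-1, 11); (-4, 0) → (-4, 2)
T3 rotate counter-clockwise with cos θ = -8/17, sin θ = 15/17: (3, 8) → (-144/17, -19/17); (1, -10) → (142/17, 95/17); (1, -4) → (52/17, 47/17); (-1, 11) → (-157/17, -103/17); (-4, 2) → (2/17, -76/17)
T4 translate by (-4, -1): (-144/17, -19/17) → (-212/17, -36/17); (142/17, 95/17) → (74/17, 78/17); (52/17, 47/17) → (-16/17, 30/17); (-157/17, -103/17) → (-225/17, -120/17); (2/17, -76/17) → (-66/17, -93/17)
T5 translate by (-5, -6): (-212/17, -36/17) → (-297/17, -138/17); (74/17, 78/17) → (-11/17, -24/17); (-16/17, 30/17) → (-101/17, -72/17); (-225/17, -120/17) → (-310/17, -222/17); (-66/17, -93/17) → (-151/17, -195/17)
T6 reflect across y = 0: (-297/17, -138/17) → (-297/17, 138/17); (-11/17, -24/17) → (-11/17, 24/17); (-101/17, -72/17) → (-101/17, 72/17); (-310/17, -222/17) → (-310/17, 222/17); (-151/17, -195/17) → (-151/17, 195/17)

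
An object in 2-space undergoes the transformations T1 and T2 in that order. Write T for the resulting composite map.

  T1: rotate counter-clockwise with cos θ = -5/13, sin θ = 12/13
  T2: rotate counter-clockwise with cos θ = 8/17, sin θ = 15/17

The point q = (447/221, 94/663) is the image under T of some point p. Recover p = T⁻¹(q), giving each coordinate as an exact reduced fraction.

T1 = [-5/13 -12/13 0; 12/13 -5/13 0; 0 0 1]
T2·T1 = [-220/221 -21/221 0; 21/221 -220/221 0; 0 0 1]
det M = 1; M⁻¹ = [-220/221 21/221 0; -21/221 -220/221 0; 0 0 1]
M⁻¹ · (447/221, 94/663)ᵀ = (-2, -1/3)ᵀ

p = (-2, -1/3)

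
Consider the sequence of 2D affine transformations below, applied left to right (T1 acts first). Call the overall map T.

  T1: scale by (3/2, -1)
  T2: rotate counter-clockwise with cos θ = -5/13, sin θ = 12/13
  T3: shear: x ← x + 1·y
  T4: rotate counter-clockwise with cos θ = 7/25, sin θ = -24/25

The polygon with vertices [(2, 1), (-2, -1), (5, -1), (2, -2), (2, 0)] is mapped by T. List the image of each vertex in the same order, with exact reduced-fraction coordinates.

T1 scale by (3/2, -1): (2, 1) → (3, -1); (-2, -1) → (-3, 1); (5, -1) → (15/2, 1); (2, -2) → (3, 2); (2, 0) → (3, 0)
T2 rotate counter-clockwise with cos θ = -5/13, sin θ = 12/13: (3, -1) → (-3/13, 41/13); (-3, 1) → (3/13, -41/13); (15/2, 1) → (-99/26, 85/13); (3, 2) → (-3, 2); (3, 0) → (-15/13, 36/13)
T3 shear: x ← x + 1·y: (-3/13, 41/13) → (38/13, 41/13); (3/13, -41/13) → (-38/13, -41/13); (-99/26, 85/13) → (71/26, 85/13); (-3, 2) → (-1, 2); (-15/13, 36/13) → (21/13, 36/13)
T4 rotate counter-clockwise with cos θ = 7/25, sin θ = -24/25: (38/13, 41/13) → (50/13, -25/13); (-38/13, -41/13) → (-50/13, 25/13); (71/26, 85/13) → (4577/650, -257/325); (-1, 2) → (41/25, 38/25); (21/13, 36/13) → (1011/325, -252/325)

image vertices: (50/13, -25/13), (-50/13, 25/13), (4577/650, -257/325), (41/25, 38/25), (1011/325, -252/325)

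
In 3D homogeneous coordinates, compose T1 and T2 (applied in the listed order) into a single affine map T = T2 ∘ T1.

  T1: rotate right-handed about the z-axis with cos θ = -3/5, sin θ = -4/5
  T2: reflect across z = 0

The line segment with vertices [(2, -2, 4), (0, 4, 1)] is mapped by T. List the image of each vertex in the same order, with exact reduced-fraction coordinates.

T1 rotate right-handed about the z-axis with cos θ = -3/5, sin θ = -4/5: (2, -2, 4) → (-14/5, -2/5, 4); (0, 4, 1) → (16/5, -12/5, 1)
T2 reflect across z = 0: (-14/5, -2/5, 4) → (-14/5, -2/5, -4); (16/5, -12/5, 1) → (16/5, -12/5, -1)

image vertices: (-14/5, -2/5, -4), (16/5, -12/5, -1)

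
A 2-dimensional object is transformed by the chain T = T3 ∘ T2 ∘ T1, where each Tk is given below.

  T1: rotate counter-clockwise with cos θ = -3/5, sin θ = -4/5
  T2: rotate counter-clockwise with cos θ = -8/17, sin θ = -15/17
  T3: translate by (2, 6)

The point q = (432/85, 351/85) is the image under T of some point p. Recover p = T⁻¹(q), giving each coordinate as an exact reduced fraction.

T1 = [-3/5 4/5 0; -4/5 -3/5 0; 0 0 1]
T2·T1 = [-36/85 -77/85 0; 77/85 -36/85 0; 0 0 1]
T3·…·T1 = [-36/85 -77/85 2; 77/85 -36/85 6; 0 0 1]
det M = 1; M⁻¹ = [-36/85 77/85 -78/17; -77/85 -36/85 74/17; 0 0 1]
M⁻¹ · (432/85, 351/85)ᵀ = (-3, -2)ᵀ

p = (-3, -2)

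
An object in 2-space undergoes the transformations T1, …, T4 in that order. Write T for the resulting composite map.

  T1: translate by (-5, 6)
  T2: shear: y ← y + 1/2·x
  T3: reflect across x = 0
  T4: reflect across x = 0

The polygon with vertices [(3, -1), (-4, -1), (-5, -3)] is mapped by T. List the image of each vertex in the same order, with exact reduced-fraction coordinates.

image vertices: (-2, 4), (-9, 1/2), (-10, -2)

T1 translate by (-5, 6): (3, -1) → (-2, 5); (-4, -1) → (-9, 5); (-5, -3) → (-10, 3)
T2 shear: y ← y + 1/2·x: (-2, 5) → (-2, 4); (-9, 5) → (-9, 1/2); (-10, 3) → (-10, -2)
T3 reflect across x = 0: (-2, 4) → (2, 4); (-9, 1/2) → (9, 1/2); (-10, -2) → (10, -2)
T4 reflect across x = 0: (2, 4) → (-2, 4); (9, 1/2) → (-9, 1/2); (10, -2) → (-10, -2)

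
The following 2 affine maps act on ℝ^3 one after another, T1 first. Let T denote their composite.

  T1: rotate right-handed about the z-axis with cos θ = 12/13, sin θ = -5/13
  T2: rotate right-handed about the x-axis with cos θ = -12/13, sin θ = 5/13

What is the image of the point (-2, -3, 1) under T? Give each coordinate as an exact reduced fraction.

T1 rotate right-handed about the z-axis with cos θ = 12/13, sin θ = -5/13: (-2, -3, 1) → (-3, -2, 1)
T2 rotate right-handed about the x-axis with cos θ = -12/13, sin θ = 5/13: (-3, -2, 1) → (-3, 19/13, -22/13)

T(p) = (-3, 19/13, -22/13)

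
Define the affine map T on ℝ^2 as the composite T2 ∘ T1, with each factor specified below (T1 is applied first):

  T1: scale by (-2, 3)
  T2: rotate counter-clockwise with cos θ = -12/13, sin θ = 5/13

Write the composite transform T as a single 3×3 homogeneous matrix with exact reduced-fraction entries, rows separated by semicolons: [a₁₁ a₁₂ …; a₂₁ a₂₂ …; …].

T = [24/13 -15/13 0; -10/13 -36/13 0; 0 0 1]

T1 = [-2 0 0; 0 3 0; 0 0 1]
T2·T1 = [24/13 -15/13 0; -10/13 -36/13 0; 0 0 1]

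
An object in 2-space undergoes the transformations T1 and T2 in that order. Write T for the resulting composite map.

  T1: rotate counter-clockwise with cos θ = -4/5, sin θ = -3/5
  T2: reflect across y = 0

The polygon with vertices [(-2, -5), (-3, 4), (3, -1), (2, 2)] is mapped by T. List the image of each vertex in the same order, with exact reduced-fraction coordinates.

image vertices: (-7/5, -26/5), (24/5, 7/5), (-3, 1), (-2/5, 14/5)

T1 rotate counter-clockwise with cos θ = -4/5, sin θ = -3/5: (-2, -5) → (-7/5, 26/5); (-3, 4) → (24/5, -7/5); (3, -1) → (-3, -1); (2, 2) → (-2/5, -14/5)
T2 reflect across y = 0: (-7/5, 26/5) → (-7/5, -26/5); (24/5, -7/5) → (24/5, 7/5); (-3, -1) → (-3, 1); (-2/5, -14/5) → (-2/5, 14/5)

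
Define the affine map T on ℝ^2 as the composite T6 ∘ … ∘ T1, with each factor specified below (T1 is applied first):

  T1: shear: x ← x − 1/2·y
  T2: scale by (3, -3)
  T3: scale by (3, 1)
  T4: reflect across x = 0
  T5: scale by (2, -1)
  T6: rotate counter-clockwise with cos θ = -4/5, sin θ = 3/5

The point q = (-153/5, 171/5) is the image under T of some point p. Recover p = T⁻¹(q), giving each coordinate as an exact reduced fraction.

p = (-4, -3)

T1 = [1 -1/2 0; 0 1 0; 0 0 1]
T2·T1 = [3 -3/2 0; 0 -3 0; 0 0 1]
T3·…·T1 = [9 -9/2 0; 0 -3 0; 0 0 1]
T4·…·T1 = [-9 9/2 0; 0 -3 0; 0 0 1]
T5·…·T1 = [-18 9 0; 0 3 0; 0 0 1]
T6·…·T1 = [72/5 -9 0; -54/5 3 0; 0 0 1]
det M = -54; M⁻¹ = [-1/18 -1/6 0; -1/5 -4/15 0; 0 0 1]
M⁻¹ · (-153/5, 171/5)ᵀ = (-4, -3)ᵀ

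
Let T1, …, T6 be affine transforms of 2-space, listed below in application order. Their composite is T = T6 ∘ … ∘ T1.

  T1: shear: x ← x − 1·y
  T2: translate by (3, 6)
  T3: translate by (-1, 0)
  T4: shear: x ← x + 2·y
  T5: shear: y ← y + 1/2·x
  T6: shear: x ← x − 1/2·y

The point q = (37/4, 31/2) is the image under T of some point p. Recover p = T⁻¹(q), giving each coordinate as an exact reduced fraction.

p = (2, 1)

T1 = [1 -1 0; 0 1 0; 0 0 1]
T2·T1 = [1 -1 3; 0 1 6; 0 0 1]
T3·…·T1 = [1 -1 2; 0 1 6; 0 0 1]
T4·…·T1 = [1 1 14; 0 1 6; 0 0 1]
T5·…·T1 = [1 1 14; 1/2 3/2 13; 0 0 1]
T6·…·T1 = [3/4 1/4 15/2; 1/2 3/2 13; 0 0 1]
det M = 1; M⁻¹ = [3/2 -1/4 -8; -1/2 3/4 -6; 0 0 1]
M⁻¹ · (37/4, 31/2)ᵀ = (2, 1)ᵀ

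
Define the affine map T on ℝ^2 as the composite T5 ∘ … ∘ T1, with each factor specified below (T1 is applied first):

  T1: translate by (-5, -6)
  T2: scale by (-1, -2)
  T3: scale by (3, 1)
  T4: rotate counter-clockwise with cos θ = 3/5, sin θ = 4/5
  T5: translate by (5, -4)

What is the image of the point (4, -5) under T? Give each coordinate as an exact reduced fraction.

T(p) = (-54/5, 58/5)

T1 translate by (-5, -6): (4, -5) → (-1, -11)
T2 scale by (-1, -2): (-1, -11) → (1, 22)
T3 scale by (3, 1): (1, 22) → (3, 22)
T4 rotate counter-clockwise with cos θ = 3/5, sin θ = 4/5: (3, 22) → (-79/5, 78/5)
T5 translate by (5, -4): (-79/5, 78/5) → (-54/5, 58/5)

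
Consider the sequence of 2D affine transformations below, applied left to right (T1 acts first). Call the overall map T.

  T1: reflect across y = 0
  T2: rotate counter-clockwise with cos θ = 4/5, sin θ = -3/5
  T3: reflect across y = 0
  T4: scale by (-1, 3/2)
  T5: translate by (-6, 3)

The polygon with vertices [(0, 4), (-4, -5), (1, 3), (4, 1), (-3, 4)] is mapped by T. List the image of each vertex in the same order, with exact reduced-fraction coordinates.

T1 reflect across y = 0: (0, 4) → (0, -4); (-4, -5) → (-4, 5); (1, 3) → (1, -3); (4, 1) → (4, -1); (-3, 4) → (-3, -4)
T2 rotate counter-clockwise with cos θ = 4/5, sin θ = -3/5: (0, -4) → (-12/5, -16/5); (-4, 5) → (-1/5, 32/5); (1, -3) → (-1, -3); (4, -1) → (13/5, -16/5); (-3, -4) → (-24/5, -7/5)
T3 reflect across y = 0: (-12/5, -16/5) → (-12/5, 16/5); (-1/5, 32/5) → (-1/5, -32/5); (-1, -3) → (-1, 3); (13/5, -16/5) → (13/5, 16/5); (-24/5, -7/5) → (-24/5, 7/5)
T4 scale by (-1, 3/2): (-12/5, 16/5) → (12/5, 24/5); (-1/5, -32/5) → (1/5, -48/5); (-1, 3) → (1, 9/2); (13/5, 16/5) → (-13/5, 24/5); (-24/5, 7/5) → (24/5, 21/10)
T5 translate by (-6, 3): (12/5, 24/5) → (-18/5, 39/5); (1/5, -48/5) → (-29/5, -33/5); (1, 9/2) → (-5, 15/2); (-13/5, 24/5) → (-43/5, 39/5); (24/5, 21/10) → (-6/5, 51/10)

image vertices: (-18/5, 39/5), (-29/5, -33/5), (-5, 15/2), (-43/5, 39/5), (-6/5, 51/10)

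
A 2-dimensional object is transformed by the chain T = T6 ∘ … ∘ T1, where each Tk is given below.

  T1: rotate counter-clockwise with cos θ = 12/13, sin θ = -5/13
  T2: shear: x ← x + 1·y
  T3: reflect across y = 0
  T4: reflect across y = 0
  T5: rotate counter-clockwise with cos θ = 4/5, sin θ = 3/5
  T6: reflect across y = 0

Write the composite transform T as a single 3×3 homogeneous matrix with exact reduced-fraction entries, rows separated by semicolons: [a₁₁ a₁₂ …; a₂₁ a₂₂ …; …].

T1 = [12/13 5/13 0; -5/13 12/13 0; 0 0 1]
T2·T1 = [7/13 17/13 0; -5/13 12/13 0; 0 0 1]
T3·…·T1 = [7/13 17/13 0; 5/13 -12/13 0; 0 0 1]
T4·…·T1 = [7/13 17/13 0; -5/13 12/13 0; 0 0 1]
T5·…·T1 = [43/65 32/65 0; 1/65 99/65 0; 0 0 1]
T6·…·T1 = [43/65 32/65 0; -1/65 -99/65 0; 0 0 1]

T = [43/65 32/65 0; -1/65 -99/65 0; 0 0 1]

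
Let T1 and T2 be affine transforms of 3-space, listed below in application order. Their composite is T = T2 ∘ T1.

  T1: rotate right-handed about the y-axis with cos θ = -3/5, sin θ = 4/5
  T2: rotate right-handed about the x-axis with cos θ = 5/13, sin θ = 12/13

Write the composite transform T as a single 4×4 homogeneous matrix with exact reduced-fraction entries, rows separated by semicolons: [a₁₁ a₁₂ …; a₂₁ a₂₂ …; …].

T1 = [-3/5 0 4/5 0; 0 1 0 0; -4/5 0 -3/5 0; 0 0 0 1]
T2·T1 = [-3/5 0 4/5 0; 48/65 5/13 36/65 0; -4/13 12/13 -3/13 0; 0 0 0 1]

T = [-3/5 0 4/5 0; 48/65 5/13 36/65 0; -4/13 12/13 -3/13 0; 0 0 0 1]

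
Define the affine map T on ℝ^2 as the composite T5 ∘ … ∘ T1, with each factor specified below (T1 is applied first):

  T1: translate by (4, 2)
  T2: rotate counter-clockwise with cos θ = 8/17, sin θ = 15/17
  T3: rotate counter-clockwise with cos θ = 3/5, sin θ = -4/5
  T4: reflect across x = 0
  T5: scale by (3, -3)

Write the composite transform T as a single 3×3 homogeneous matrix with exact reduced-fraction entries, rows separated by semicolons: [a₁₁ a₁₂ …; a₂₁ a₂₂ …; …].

T = [-252/85 39/85 -186/17; -39/85 -252/85 -132/17; 0 0 1]

T1 = [1 0 4; 0 1 2; 0 0 1]
T2·T1 = [8/17 -15/17 2/17; 15/17 8/17 76/17; 0 0 1]
T3·…·T1 = [84/85 -13/85 62/17; 13/85 84/85 44/17; 0 0 1]
T4·…·T1 = [-84/85 13/85 -62/17; 13/85 84/85 44/17; 0 0 1]
T5·…·T1 = [-252/85 39/85 -186/17; -39/85 -252/85 -132/17; 0 0 1]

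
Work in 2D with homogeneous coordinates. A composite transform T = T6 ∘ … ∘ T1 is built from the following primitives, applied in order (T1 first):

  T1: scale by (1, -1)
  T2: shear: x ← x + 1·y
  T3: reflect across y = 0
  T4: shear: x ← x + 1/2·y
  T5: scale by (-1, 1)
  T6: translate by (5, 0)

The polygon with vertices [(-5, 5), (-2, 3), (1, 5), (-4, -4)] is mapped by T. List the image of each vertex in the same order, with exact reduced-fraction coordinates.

T1 scale by (1, -1): (-5, 5) → (-5, -5); (-2, 3) → (-2, -3); (1, 5) → (1, -5); (-4, -4) → (-4, 4)
T2 shear: x ← x + 1·y: (-5, -5) → (-10, -5); (-2, -3) → (-5, -3); (1, -5) → (-4, -5); (-4, 4) → (0, 4)
T3 reflect across y = 0: (-10, -5) → (-10, 5); (-5, -3) → (-5, 3); (-4, -5) → (-4, 5); (0, 4) → (0, -4)
T4 shear: x ← x + 1/2·y: (-10, 5) → (-15/2, 5); (-5, 3) → (-7/2, 3); (-4, 5) → (-3/2, 5); (0, -4) → (-2, -4)
T5 scale by (-1, 1): (-15/2, 5) → (15/2, 5); (-7/2, 3) → (7/2, 3); (-3/2, 5) → (3/2, 5); (-2, -4) → (2, -4)
T6 translate by (5, 0): (15/2, 5) → (25/2, 5); (7/2, 3) → (17/2, 3); (3/2, 5) → (13/2, 5); (2, -4) → (7, -4)

image vertices: (25/2, 5), (17/2, 3), (13/2, 5), (7, -4)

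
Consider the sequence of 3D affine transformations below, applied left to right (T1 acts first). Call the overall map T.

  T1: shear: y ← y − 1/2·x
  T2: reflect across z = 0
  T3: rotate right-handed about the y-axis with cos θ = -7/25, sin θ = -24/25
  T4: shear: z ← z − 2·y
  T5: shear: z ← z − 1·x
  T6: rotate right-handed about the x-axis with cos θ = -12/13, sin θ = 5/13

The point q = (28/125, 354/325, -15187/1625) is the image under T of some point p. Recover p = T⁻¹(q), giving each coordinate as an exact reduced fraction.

p = (-4/5, -5, 0)

T1 = [1 0 0 0; -1/2 1 0 0; 0 0 1 0; 0 0 0 1]
T2·T1 = [1 0 0 0; -1/2 1 0 0; 0 0 -1 0; 0 0 0 1]
T3·…·T1 = [-7/25 0 24/25 0; -1/2 1 0 0; 24/25 0 7/25 0; 0 0 0 1]
T4·…·T1 = [-7/25 0 24/25 0; -1/2 1 0 0; 49/25 -2 7/25 0; 0 0 0 1]
T5·…·T1 = [-7/25 0 24/25 0; -1/2 1 0 0; 56/25 -2 -17/25 0; 0 0 0 1]
T6·…·T1 = [-7/25 0 24/25 0; -2/5 -2/13 17/65 0; -113/50 29/13 204/325 0; 0 0 0 1]
det M = -1; M⁻¹ = [17/25 -696/325 -48/325 0; 17/50 -648/325 101/325 0; 31/25 -203/325 -14/325 0; 0 0 0 1]
M⁻¹ · (28/125, 354/325, -15187/1625)ᵀ = (-4/5, -5, 0)ᵀ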